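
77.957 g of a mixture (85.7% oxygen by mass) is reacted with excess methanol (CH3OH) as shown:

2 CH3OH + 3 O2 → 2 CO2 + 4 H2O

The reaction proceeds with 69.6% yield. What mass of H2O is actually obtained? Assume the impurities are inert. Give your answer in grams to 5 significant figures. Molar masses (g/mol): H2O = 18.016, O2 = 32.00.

34.905 g

Pure O2 available = 77.957 g × 0.857 = 66.8091 g.
n(O2) = 66.8091 g / 32.00 g/mol = 2.08779 mol.
From the equation the O2:H2O mole ratio is 3:4, so n(H2O) = 2.08779 × 4/3 = 2.78371 mol.
Mass of H2O = 2.78371 mol × 18.016 g/mol = 50.1514 g.
Actual mass collected = 50.1514 g × 0.696 = 34.9054 g.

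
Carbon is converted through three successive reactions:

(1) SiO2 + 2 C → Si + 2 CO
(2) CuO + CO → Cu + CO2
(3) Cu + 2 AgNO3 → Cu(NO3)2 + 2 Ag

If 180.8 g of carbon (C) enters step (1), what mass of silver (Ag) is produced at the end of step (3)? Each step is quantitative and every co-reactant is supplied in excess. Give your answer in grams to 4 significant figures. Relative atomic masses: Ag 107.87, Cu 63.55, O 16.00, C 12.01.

M(C) = 12.01 g/mol.
M(Ag) = 107.87 g/mol.
n(C) = 180.8 / 12.01 = 15.054 mol.
Reaction (1): C→CO ratio 2:2 ⇒ n(CO) = 15.054 mol.
Reaction (2): CO→Cu ratio 1:1 ⇒ n(Cu) = 15.054 mol.
Reaction (3): Cu→Ag ratio 1:2 ⇒ n(Ag) = 30.108 mol.
Mass of Ag = 30.108 × 107.87 = 3247.8 g.

3248 g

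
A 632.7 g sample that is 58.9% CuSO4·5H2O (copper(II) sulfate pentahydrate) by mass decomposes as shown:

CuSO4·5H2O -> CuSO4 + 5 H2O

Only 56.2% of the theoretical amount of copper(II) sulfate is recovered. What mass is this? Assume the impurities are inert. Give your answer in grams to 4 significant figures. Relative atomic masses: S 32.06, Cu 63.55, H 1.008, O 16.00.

133.9 g

Pure CuSO4·5H2O available = 632.7 g × 0.589 = 372.66 g.
M(CuSO4·5H2O) = 63.55 + 32.06 + 9(16.00) + 10(1.008) = 249.69 g/mol.
M(CuSO4) = 63.55 + 32.06 + 4(16.00) = 159.61 g/mol.
n(CuSO4·5H2O) = 372.66 g / 249.69 g/mol = 1.4925 mol.
From the equation the CuSO4·5H2O:CuSO4 mole ratio is 1:1, so n(CuSO4) = 1.4925 × 1/1 = 1.4925 mol.
Mass of CuSO4 = 1.4925 mol × 159.61 g/mol = 238.22 g.
Actual mass collected = 238.22 g × 0.562 = 133.88 g.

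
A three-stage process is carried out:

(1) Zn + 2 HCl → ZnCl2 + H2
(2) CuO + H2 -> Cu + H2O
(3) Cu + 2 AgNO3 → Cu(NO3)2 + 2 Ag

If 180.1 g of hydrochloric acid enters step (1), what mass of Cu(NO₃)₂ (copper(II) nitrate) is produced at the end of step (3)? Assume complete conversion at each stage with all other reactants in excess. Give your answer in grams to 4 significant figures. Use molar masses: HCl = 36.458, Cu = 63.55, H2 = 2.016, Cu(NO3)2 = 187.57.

n(HCl) = 180.1 / 36.458 = 4.9399 mol.
Reaction (1): HCl→H2 ratio 2:1 ⇒ n(H2) = 2.4700 mol.
Reaction (2): H2→Cu ratio 1:1 ⇒ n(Cu) = 2.4700 mol.
Reaction (3): Cu→Cu(NO3)2 ratio 1:1 ⇒ n(Cu(NO3)2) = 2.4700 mol.
Mass of Cu(NO3)2 = 2.4700 × 187.57 = 463.29 g.

463.3 g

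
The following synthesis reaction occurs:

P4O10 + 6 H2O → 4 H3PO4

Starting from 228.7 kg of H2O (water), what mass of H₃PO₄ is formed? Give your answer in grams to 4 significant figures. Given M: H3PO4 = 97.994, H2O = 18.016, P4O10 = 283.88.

829300 g

Convert: 228.7 kg = 228700 g.
n(H2O) = 228700 g / 18.016 g/mol = 12694 mol.
From the equation the H2O:H3PO4 mole ratio is 6:4, so n(H3PO4) = 12694 × 4/6 = 8462.8 mol.
Mass of H3PO4 = 8462.8 mol × 97.994 g/mol = 829310 g.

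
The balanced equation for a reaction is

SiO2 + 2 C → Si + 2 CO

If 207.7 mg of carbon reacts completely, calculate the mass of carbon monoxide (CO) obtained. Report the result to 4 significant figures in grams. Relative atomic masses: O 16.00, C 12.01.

M(C) = 12.01 g/mol.
M(CO) = 12.01 + 16.00 = 28.01 g/mol.
Convert: 207.7 mg = 0.20770 g.
n(C) = 0.20770 g / 12.01 g/mol = 0.017294 mol.
From the equation the C:CO mole ratio is 2:2, so n(CO) = 0.017294 × 2/2 = 0.017294 mol.
Mass of CO = 0.017294 mol × 28.01 g/mol = 0.48440 g.

0.4844 g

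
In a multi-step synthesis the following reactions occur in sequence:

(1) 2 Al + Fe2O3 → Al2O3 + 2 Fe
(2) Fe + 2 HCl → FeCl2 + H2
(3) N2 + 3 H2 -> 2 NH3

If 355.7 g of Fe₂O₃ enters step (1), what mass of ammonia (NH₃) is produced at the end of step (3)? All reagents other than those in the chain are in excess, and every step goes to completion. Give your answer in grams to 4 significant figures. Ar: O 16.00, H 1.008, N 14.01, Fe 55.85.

M(Fe2O3) = 2(55.85) + 3(16.00) = 159.70 g/mol.
M(NH3) = 14.01 + 3(1.008) = 17.034 g/mol.
n(Fe2O3) = 355.7 / 159.70 = 2.2273 mol.
Reaction (1): Fe2O3→Fe ratio 1:2 ⇒ n(Fe) = 4.4546 mol.
Reaction (2): Fe→H2 ratio 1:1 ⇒ n(H2) = 4.4546 mol.
Reaction (3): H2→NH3 ratio 3:2 ⇒ n(NH3) = 2.9697 mol.
Mass of NH3 = 2.9697 × 17.034 = 50.586 g.

50.59 g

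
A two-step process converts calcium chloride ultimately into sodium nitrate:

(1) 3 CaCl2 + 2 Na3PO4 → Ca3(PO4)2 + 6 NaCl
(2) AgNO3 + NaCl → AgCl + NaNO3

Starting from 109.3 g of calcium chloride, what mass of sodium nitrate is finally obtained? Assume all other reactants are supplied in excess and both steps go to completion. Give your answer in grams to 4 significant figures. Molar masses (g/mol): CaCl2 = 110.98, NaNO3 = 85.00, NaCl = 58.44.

n(CaCl2) = 109.30 / 110.98 = 0.98486 mol.
Step 1 gives a 3:6 ratio of CaCl2 to NaCl, so n(NaCl) = 1.9697 mol.
In step 2 the NaCl:NaNO3 ratio is 1:1, so n(NaNO3) = 1.9697 mol.
Mass of NaNO3 = 1.9697 × 85.00 = 167.43 g.

167.4 g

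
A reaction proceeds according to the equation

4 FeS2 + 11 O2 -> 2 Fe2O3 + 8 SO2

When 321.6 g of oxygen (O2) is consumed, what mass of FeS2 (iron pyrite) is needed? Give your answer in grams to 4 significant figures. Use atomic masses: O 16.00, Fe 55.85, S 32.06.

438.4 g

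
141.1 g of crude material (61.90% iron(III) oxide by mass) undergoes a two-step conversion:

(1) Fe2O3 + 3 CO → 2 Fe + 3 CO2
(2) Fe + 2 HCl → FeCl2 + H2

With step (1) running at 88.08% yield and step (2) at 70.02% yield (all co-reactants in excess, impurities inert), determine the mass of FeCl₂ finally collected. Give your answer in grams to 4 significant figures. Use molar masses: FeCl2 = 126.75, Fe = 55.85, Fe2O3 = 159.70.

Pure Fe2O3 = 141.1 × 0.6190 = 87.341 g.
n(Fe2O3) = 87.341 / 159.70 = 0.54691 mol.
Step 1 (Fe2O3:Fe = 1:2): theoretical n(Fe) = 1.0938 mol; at 88.08% yield, n(Fe) = 0.96343 mol.
Step 2 (Fe:FeCl2 = 1:1): theoretical n(FeCl2) = 0.96343 mol, so theoretical mass = 0.96343 × 126.75 = 122.11 g.
At 70.02% yield, actual mass of FeCl2 = 122.11 × 0.7002 = 85.505 g.

85.50 g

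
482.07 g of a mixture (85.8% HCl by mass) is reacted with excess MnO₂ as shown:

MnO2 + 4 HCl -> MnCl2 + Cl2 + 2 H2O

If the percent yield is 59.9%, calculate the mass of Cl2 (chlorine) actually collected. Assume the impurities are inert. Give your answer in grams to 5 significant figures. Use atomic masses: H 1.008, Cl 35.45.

Pure HCl available = 482.07 g × 0.858 = 413.616 g.
M(HCl) = 1.008 + 35.45 = 36.458 g/mol.
M(Cl2) = 2(35.45) = 70.90 g/mol.
n(HCl) = 413.616 g / 36.458 g/mol = 11.3450 mol.
From the equation the HCl:Cl2 mole ratio is 4:1, so n(Cl2) = 11.3450 × 1/4 = 2.83625 mol.
Mass of Cl2 = 2.83625 mol × 70.90 g/mol = 201.090 g.
Actual mass collected = 201.090 g × 0.599 = 120.453 g.

120.45 g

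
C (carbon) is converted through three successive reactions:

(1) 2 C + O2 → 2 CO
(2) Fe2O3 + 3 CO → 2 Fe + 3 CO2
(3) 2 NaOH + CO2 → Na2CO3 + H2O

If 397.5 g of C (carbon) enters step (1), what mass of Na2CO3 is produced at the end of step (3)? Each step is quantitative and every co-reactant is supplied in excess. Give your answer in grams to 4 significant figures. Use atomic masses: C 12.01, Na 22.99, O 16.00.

3508 g

M(C) = 12.01 g/mol.
M(Na2CO3) = 2(22.99) + 12.01 + 3(16.00) = 105.99 g/mol.
n(C) = 397.5 / 12.01 = 33.097 mol.
Reaction (1): C→CO ratio 2:2 ⇒ n(CO) = 33.097 mol.
Reaction (2): CO→CO2 ratio 3:3 ⇒ n(CO2) = 33.097 mol.
Reaction (3): CO2→Na2CO3 ratio 1:1 ⇒ n(Na2CO3) = 33.097 mol.
Mass of Na2CO3 = 33.097 × 105.99 = 3508.0 g.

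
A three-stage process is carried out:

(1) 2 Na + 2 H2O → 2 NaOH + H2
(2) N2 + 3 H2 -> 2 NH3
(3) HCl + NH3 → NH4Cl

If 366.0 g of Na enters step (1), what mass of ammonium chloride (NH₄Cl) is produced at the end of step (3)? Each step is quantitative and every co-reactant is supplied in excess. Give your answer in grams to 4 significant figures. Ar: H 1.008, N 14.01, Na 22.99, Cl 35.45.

M(Na) = 22.99 g/mol.
M(NH4Cl) = 14.01 + 4(1.008) + 35.45 = 53.492 g/mol.
n(Na) = 366.0 / 22.99 = 15.920 mol.
Reaction (1): Na→H2 ratio 2:1 ⇒ n(H2) = 7.9600 mol.
Reaction (2): H2→NH3 ratio 3:2 ⇒ n(NH3) = 5.3067 mol.
Reaction (3): NH3→NH4Cl ratio 1:1 ⇒ n(NH4Cl) = 5.3067 mol.
Mass of NH4Cl = 5.3067 × 53.492 = 283.86 g.

283.9 g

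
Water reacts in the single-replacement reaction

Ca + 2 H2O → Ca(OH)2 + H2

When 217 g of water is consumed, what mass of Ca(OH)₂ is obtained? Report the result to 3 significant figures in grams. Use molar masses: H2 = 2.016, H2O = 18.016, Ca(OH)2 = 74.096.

446 g

n(H2O) = 217.0 g / 18.016 g/mol = 12.04 mol.
From the equation the H2O:Ca(OH)2 mole ratio is 2:1, so n(Ca(OH)2) = 12.04 × 1/2 = 6.022 mol.
Mass of Ca(OH)2 = 6.022 mol × 74.096 g/mol = 446.2 g.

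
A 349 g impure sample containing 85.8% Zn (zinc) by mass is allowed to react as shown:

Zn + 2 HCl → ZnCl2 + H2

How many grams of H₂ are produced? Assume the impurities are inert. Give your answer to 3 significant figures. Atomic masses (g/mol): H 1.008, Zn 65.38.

9.23 g

Mass of pure Zn = 349 g × 0.858 = 299.4 g.
M(Zn) = 65.38 g/mol.
M(H2) = 2(1.008) = 2.016 g/mol.
n(Zn) = 299.4 g / 65.38 g/mol = 4.580 mol.
From the equation the Zn:H2 mole ratio is 1:1, so n(H2) = 4.580 × 1/1 = 4.580 mol.
Mass of H2 = 4.580 mol × 2.016 g/mol = 9.233 g.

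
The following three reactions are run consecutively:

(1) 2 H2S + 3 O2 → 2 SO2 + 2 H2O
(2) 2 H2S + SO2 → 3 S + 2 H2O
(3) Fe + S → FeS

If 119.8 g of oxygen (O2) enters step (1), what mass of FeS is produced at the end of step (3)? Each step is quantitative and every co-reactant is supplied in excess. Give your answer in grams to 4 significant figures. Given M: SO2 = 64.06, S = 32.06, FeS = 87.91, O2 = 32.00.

n(O2) = 119.8 / 32.00 = 3.7437 mol.
Reaction (1): O2→SO2 ratio 3:2 ⇒ n(SO2) = 2.4958 mol.
Reaction (2): SO2→S ratio 1:3 ⇒ n(S) = 7.4875 mol.
Reaction (3): S→FeS ratio 1:1 ⇒ n(FeS) = 7.4875 mol.
Mass of FeS = 7.4875 × 87.91 = 658.23 g.

658.2 g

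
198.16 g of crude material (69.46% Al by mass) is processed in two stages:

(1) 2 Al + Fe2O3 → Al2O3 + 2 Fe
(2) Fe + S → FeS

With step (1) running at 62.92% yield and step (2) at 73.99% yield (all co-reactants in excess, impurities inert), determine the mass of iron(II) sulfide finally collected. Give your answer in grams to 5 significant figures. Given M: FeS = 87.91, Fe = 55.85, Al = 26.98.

208.79 g

Pure Al = 198.16 × 0.6946 = 137.642 g.
n(Al) = 137.642 / 26.98 = 5.10163 mol.
Step 1 (Al:Fe = 2:2): theoretical n(Fe) = 5.10163 mol; at 62.92% yield, n(Fe) = 3.20994 mol.
Step 2 (Fe:FeS = 1:1): theoretical n(FeS) = 3.20994 mol, so theoretical mass = 3.20994 × 87.91 = 282.186 g.
At 73.99% yield, actual mass of FeS = 282.186 × 0.7399 = 208.790 g.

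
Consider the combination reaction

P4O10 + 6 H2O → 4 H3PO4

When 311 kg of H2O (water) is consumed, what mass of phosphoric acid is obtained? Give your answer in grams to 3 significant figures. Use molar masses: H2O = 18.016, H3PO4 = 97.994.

Convert: 311 kg = 311000 g.
n(H2O) = 311000 g / 18.016 g/mol = 17260 mol.
From the equation the H2O:H3PO4 mole ratio is 6:4, so n(H3PO4) = 17260 × 4/6 = 11510 mol.
Mass of H3PO4 = 11510 mol × 97.994 g/mol = 1.128 × 10^6 g.

1130000 g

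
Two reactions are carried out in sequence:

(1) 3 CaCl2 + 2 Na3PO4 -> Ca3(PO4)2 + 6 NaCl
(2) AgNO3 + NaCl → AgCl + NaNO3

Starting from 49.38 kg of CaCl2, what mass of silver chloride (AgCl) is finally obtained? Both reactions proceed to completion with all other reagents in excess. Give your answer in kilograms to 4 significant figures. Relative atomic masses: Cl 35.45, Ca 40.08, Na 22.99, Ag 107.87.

127.5 kg

M(CaCl2) = 40.08 + 2(35.45) = 110.98 g/mol.
M(AgCl) = 107.87 + 35.45 = 143.32 g/mol.
49.38 kg = 49380 g.
n(CaCl2) = 49380 / 110.98 = 444.95 mol.
Step 1 gives a 3:6 ratio of CaCl2 to NaCl, so n(NaCl) = 889.89 mol.
In step 2 the NaCl:AgCl ratio is 1:1, so n(AgCl) = 889.89 mol.
Mass of AgCl = 889.89 × 143.32 = 127540 g = 127.5 kg.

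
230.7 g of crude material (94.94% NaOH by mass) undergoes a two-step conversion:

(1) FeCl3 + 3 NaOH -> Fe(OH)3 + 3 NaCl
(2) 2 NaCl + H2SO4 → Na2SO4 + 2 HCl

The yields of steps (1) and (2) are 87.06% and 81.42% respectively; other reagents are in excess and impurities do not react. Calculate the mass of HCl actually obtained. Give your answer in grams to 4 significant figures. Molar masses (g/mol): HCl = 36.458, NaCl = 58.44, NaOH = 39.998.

141.5 g

Pure NaOH = 230.7 × 0.9494 = 219.03 g.
n(NaOH) = 219.03 / 39.998 = 5.4759 mol.
Step 1 (NaOH:NaCl = 3:3): theoretical n(NaCl) = 5.4759 mol; at 87.06% yield, n(NaCl) = 4.7674 mol.
Step 2 (NaCl:HCl = 2:2): theoretical n(HCl) = 4.7674 mol, so theoretical mass = 4.7674 × 36.458 = 173.81 g.
At 81.42% yield, actual mass of HCl = 173.81 × 0.8142 = 141.51 g.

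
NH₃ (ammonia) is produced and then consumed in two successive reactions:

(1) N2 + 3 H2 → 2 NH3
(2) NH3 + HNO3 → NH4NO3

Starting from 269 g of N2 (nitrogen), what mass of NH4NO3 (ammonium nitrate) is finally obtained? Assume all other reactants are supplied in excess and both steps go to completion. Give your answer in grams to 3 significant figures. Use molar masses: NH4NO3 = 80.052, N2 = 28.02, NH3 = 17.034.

1540 g

n(N2) = 269.0 / 28.02 = 9.600 mol.
Step 1 gives a 1:2 ratio of N2 to NH3, so n(NH3) = 19.20 mol.
In step 2 the NH3:NH4NO3 ratio is 1:1, so n(NH4NO3) = 19.20 mol.
Mass of NH4NO3 = 19.20 × 80.052 = 1537 g.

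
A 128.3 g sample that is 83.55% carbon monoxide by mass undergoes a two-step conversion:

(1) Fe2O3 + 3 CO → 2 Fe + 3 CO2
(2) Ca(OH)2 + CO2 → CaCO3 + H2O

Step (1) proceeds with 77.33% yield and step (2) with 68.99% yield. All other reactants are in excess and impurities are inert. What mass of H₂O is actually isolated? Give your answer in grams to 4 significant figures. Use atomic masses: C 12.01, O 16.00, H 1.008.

Pure CO = 128.3 × 0.8355 = 107.19 g.
M(CO) = 12.01 + 16.00 = 28.01 g/mol.
M(H2O) = 2(1.008) + 16.00 = 18.016 g/mol.
n(CO) = 107.19 / 28.01 = 3.8270 mol.
Step 1 (CO:CO2 = 3:3): theoretical n(CO2) = 3.8270 mol; at 77.33% yield, n(CO2) = 2.9594 mol.
Step 2 (CO2:H2O = 1:1): theoretical n(H2O) = 2.9594 mol, so theoretical mass = 2.9594 × 18.016 = 53.317 g.
At 68.99% yield, actual mass of H2O = 53.317 × 0.6899 = 36.783 g.

36.78 g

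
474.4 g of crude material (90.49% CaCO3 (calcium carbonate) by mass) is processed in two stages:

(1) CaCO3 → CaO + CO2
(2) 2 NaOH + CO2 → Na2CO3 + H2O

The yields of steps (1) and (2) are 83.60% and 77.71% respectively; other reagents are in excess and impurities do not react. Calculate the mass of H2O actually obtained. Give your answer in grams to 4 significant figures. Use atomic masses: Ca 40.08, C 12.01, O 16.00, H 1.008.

Pure CaCO3 = 474.4 × 0.9049 = 429.28 g.
M(CaCO3) = 40.08 + 12.01 + 3(16.00) = 100.09 g/mol.
M(H2O) = 2(1.008) + 16.00 = 18.016 g/mol.
n(CaCO3) = 429.28 / 100.09 = 4.2890 mol.
Step 1 (CaCO3:CO2 = 1:1): theoretical n(CO2) = 4.2890 mol; at 83.60% yield, n(CO2) = 3.5856 mol.
Step 2 (CO2:H2O = 1:1): theoretical n(H2O) = 3.5856 mol, so theoretical mass = 3.5856 × 18.016 = 64.598 g.
At 77.71% yield, actual mass of H2O = 64.598 × 0.7771 = 50.199 g.

50.20 g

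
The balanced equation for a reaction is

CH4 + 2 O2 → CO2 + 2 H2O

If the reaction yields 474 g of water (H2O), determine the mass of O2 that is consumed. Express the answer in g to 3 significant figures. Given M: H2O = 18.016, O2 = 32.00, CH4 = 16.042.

n(H2O) = 474.0 g / 18.016 g/mol = 26.31 mol.
From the equation the H2O:O2 mole ratio is 2:2, so n(O2) = 26.31 × 2/2 = 26.31 mol.
Mass of O2 = 26.31 mol × 32.00 g/mol = 841.9 g.

842 g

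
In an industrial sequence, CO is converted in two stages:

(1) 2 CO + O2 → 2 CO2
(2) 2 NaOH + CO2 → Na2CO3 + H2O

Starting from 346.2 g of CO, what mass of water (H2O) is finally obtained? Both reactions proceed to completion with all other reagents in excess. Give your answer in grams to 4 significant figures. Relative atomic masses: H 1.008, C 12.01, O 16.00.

M(CO) = 12.01 + 16.00 = 28.01 g/mol.
M(H2O) = 2(1.008) + 16.00 = 18.016 g/mol.
n(CO) = 346.20 / 28.01 = 12.360 mol.
Step 1 gives a 2:2 ratio of CO to CO2, so n(CO2) = 12.360 mol.
In step 2 the CO2:H2O ratio is 1:1, so n(H2O) = 12.360 mol.
Mass of H2O = 12.360 × 18.016 = 222.68 g.

222.7 g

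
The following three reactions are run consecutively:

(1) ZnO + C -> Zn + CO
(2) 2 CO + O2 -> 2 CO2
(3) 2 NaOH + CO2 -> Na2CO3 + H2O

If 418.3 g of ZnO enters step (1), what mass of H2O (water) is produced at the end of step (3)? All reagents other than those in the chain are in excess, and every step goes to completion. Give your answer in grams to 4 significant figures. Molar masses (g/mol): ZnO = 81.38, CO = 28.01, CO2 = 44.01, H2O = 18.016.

92.60 g

n(ZnO) = 418.3 / 81.38 = 5.1401 mol.
Reaction (1): ZnO→CO ratio 1:1 ⇒ n(CO) = 5.1401 mol.
Reaction (2): CO→CO2 ratio 2:2 ⇒ n(CO2) = 5.1401 mol.
Reaction (3): CO2→H2O ratio 1:1 ⇒ n(H2O) = 5.1401 mol.
Mass of H2O = 5.1401 × 18.016 = 92.604 g.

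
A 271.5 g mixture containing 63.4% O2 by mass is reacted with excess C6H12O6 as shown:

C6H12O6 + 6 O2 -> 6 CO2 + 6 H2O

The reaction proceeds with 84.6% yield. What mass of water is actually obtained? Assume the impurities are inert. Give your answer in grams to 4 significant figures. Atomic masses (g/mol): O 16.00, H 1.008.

81.99 g

Pure O2 available = 271.5 g × 0.634 = 172.13 g.
M(O2) = 2(16.00) = 32.00 g/mol.
M(H2O) = 2(1.008) + 16.00 = 18.016 g/mol.
n(O2) = 172.13 g / 32.00 g/mol = 5.3791 mol.
From the equation the O2:H2O mole ratio is 6:6, so n(H2O) = 5.3791 × 6/6 = 5.3791 mol.
Mass of H2O = 5.3791 mol × 18.016 g/mol = 96.910 g.
Actual mass collected = 96.910 g × 0.846 = 81.986 g.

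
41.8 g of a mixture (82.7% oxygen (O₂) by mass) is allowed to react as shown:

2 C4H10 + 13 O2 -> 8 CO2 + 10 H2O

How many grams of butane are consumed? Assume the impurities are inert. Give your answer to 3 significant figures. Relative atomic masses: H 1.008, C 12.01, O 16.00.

9.66 g

Mass of pure O2 = 41.8 g × 0.827 = 34.57 g.
M(O2) = 2(16.00) = 32.00 g/mol.
M(C4H10) = 4(12.01) + 10(1.008) = 58.12 g/mol.
n(O2) = 34.57 g / 32.00 g/mol = 1.080 mol.
From the equation the O2:C4H10 mole ratio is 13:2, so n(C4H10) = 1.080 × 2/13 = 0.1662 mol.
Mass of C4H10 = 0.1662 mol × 58.12 g/mol = 9.659 g.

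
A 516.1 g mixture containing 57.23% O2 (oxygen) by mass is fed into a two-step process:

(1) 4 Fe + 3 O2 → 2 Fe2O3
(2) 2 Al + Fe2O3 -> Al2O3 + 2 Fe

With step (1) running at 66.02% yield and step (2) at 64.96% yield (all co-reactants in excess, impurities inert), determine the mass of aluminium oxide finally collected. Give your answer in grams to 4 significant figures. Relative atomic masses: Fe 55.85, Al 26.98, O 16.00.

Pure O2 = 516.1 × 0.5723 = 295.36 g.
M(O2) = 2(16.00) = 32.00 g/mol.
M(Al2O3) = 2(26.98) + 3(16.00) = 101.96 g/mol.
n(O2) = 295.36 / 32.00 = 9.2301 mol.
Step 1 (O2:Fe2O3 = 3:2): theoretical n(Fe2O3) = 6.1534 mol; at 66.02% yield, n(Fe2O3) = 4.0625 mol.
Step 2 (Fe2O3:Al2O3 = 1:1): theoretical n(Al2O3) = 4.0625 mol, so theoretical mass = 4.0625 × 101.96 = 414.21 g.
At 64.96% yield, actual mass of Al2O3 = 414.21 × 0.6496 = 269.07 g.

269.1 g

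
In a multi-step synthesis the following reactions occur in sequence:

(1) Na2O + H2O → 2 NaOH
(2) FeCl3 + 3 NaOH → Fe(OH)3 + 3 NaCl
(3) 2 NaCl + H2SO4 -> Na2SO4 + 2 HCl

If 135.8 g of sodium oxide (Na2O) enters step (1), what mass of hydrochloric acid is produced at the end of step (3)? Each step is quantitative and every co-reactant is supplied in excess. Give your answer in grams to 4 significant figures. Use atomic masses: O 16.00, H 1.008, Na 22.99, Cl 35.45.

159.8 g

M(Na2O) = 2(22.99) + 16.00 = 61.98 g/mol.
M(HCl) = 1.008 + 35.45 = 36.458 g/mol.
n(Na2O) = 135.8 / 61.98 = 2.1910 mol.
Reaction (1): Na2O→NaOH ratio 1:2 ⇒ n(NaOH) = 4.3821 mol.
Reaction (2): NaOH→NaCl ratio 3:3 ⇒ n(NaCl) = 4.3821 mol.
Reaction (3): NaCl→HCl ratio 2:2 ⇒ n(HCl) = 4.3821 mol.
Mass of HCl = 4.3821 × 36.458 = 159.76 g.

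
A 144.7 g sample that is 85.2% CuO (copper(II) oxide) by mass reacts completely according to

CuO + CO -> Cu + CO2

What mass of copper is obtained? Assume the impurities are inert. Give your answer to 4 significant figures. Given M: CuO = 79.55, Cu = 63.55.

Mass of pure CuO = 144.7 g × 0.852 = 123.28 g.
n(CuO) = 123.28 g / 79.55 g/mol = 1.5498 mol.
From the equation the CuO:Cu mole ratio is 1:1, so n(Cu) = 1.5498 × 1/1 = 1.5498 mol.
Mass of Cu = 1.5498 mol × 63.55 g/mol = 98.488 g.

98.49 g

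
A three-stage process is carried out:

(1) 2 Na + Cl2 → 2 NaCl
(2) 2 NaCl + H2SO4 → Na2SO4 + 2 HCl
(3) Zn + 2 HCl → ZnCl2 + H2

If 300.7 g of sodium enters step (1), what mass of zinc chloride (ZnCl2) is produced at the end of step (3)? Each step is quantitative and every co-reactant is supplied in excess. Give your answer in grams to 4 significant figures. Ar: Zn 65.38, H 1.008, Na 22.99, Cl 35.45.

M(Na) = 22.99 g/mol.
M(ZnCl2) = 65.38 + 2(35.45) = 136.28 g/mol.
n(Na) = 300.7 / 22.99 = 13.080 mol.
Reaction (1): Na→NaCl ratio 2:2 ⇒ n(NaCl) = 13.080 mol.
Reaction (2): NaCl→HCl ratio 2:2 ⇒ n(HCl) = 13.080 mol.
Reaction (3): HCl→ZnCl2 ratio 2:1 ⇒ n(ZnCl2) = 6.5398 mol.
Mass of ZnCl2 = 6.5398 × 136.28 = 891.24 g.

891.2 g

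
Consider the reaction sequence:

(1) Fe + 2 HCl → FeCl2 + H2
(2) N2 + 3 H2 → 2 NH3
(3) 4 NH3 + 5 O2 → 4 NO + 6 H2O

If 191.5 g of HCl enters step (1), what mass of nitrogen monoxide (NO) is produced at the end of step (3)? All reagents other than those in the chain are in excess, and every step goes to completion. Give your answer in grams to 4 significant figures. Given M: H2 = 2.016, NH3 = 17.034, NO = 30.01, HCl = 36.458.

n(HCl) = 191.5 / 36.458 = 5.2526 mol.
Reaction (1): HCl→H2 ratio 2:1 ⇒ n(H2) = 2.6263 mol.
Reaction (2): H2→NH3 ratio 3:2 ⇒ n(NH3) = 1.7509 mol.
Reaction (3): NH3→NO ratio 4:4 ⇒ n(NO) = 1.7509 mol.
Mass of NO = 1.7509 × 30.01 = 52.544 g.

52.54 g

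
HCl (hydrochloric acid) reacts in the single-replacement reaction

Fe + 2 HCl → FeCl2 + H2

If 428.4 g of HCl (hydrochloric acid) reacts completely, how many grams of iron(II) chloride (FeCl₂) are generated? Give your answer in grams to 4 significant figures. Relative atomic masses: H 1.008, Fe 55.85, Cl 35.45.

744.7 g

M(HCl) = 1.008 + 35.45 = 36.458 g/mol.
M(FeCl2) = 55.85 + 2(35.45) = 126.75 g/mol.
n(HCl) = 428.40 g / 36.458 g/mol = 11.751 mol.
From the equation the HCl:FeCl2 mole ratio is 2:1, so n(FeCl2) = 11.751 × 1/2 = 5.8753 mol.
Mass of FeCl2 = 5.8753 mol × 126.75 g/mol = 744.69 g.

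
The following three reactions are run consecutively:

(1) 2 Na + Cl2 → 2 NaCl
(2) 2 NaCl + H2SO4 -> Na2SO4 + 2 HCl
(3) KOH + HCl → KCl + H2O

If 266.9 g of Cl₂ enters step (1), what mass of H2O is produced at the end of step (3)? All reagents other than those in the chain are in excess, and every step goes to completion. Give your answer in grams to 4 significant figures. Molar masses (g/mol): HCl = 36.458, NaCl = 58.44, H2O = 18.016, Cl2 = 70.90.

135.6 g

n(Cl2) = 266.9 / 70.90 = 3.7645 mol.
Reaction (1): Cl2→NaCl ratio 1:2 ⇒ n(NaCl) = 7.5289 mol.
Reaction (2): NaCl→HCl ratio 2:2 ⇒ n(HCl) = 7.5289 mol.
Reaction (3): HCl→H2O ratio 1:1 ⇒ n(H2O) = 7.5289 mol.
Mass of H2O = 7.5289 × 18.016 = 135.64 g.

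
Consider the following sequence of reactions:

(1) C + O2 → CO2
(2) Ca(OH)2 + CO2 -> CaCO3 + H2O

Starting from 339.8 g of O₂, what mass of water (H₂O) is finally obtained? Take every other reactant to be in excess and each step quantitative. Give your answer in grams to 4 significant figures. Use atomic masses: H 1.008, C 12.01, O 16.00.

M(O2) = 2(16.00) = 32.00 g/mol.
M(H2O) = 2(1.008) + 16.00 = 18.016 g/mol.
n(O2) = 339.80 / 32.00 = 10.619 mol.
Step 1 gives a 1:1 ratio of O2 to CO2, so n(CO2) = 10.619 mol.
In step 2 the CO2:H2O ratio is 1:1, so n(H2O) = 10.619 mol.
Mass of H2O = 10.619 × 18.016 = 191.31 g.

191.3 g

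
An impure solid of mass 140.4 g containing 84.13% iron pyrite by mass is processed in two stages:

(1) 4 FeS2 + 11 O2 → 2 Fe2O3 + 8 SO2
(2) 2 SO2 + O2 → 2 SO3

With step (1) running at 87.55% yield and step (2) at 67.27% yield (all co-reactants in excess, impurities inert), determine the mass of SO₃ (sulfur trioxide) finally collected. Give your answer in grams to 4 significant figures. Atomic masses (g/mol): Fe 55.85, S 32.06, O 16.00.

92.85 g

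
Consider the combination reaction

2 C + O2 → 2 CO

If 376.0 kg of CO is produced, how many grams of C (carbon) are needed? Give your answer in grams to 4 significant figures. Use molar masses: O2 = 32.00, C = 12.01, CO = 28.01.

161200 g

Convert: 376.0 kg = 376000 g.
n(CO) = 376000 g / 28.01 g/mol = 13424 mol.
From the equation the CO:C mole ratio is 2:2, so n(C) = 13424 × 2/2 = 13424 mol.
Mass of C = 13424 mol × 12.01 g/mol = 161220 g.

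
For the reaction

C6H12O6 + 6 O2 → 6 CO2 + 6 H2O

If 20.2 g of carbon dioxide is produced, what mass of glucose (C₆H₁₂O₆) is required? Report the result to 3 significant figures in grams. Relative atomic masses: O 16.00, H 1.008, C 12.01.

13.8 g

M(CO2) = 12.01 + 2(16.00) = 44.01 g/mol.
M(C6H12O6) = 6(12.01) + 12(1.008) + 6(16.00) = 180.156 g/mol.
n(CO2) = 20.20 g / 44.01 g/mol = 0.4590 mol.
From the equation the CO2:C6H12O6 mole ratio is 6:1, so n(C6H12O6) = 0.4590 × 1/6 = 0.07650 mol.
Mass of C6H12O6 = 0.07650 mol × 180.156 g/mol = 13.78 g.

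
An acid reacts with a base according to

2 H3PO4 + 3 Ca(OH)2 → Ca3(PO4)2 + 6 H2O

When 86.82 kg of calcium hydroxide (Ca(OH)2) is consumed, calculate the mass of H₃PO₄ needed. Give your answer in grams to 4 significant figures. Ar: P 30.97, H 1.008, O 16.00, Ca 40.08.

76550 g

M(Ca(OH)2) = 40.08 + 2(16.00) + 2(1.008) = 74.096 g/mol.
M(H3PO4) = 3(1.008) + 30.97 + 4(16.00) = 97.994 g/mol.
Convert: 86.82 kg = 86820 g.
n(Ca(OH)2) = 86820 g / 74.096 g/mol = 1171.7 mol.
From the equation the Ca(OH)2:H3PO4 mole ratio is 3:2, so n(H3PO4) = 1171.7 × 2/3 = 781.15 mol.
Mass of H3PO4 = 781.15 mol × 97.994 g/mol = 76548 g.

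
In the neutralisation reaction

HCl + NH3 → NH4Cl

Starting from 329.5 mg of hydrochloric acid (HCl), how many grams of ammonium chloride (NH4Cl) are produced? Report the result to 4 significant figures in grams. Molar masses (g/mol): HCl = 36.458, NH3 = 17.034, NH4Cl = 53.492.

Convert: 329.5 mg = 0.32950 g.
n(HCl) = 0.32950 g / 36.458 g/mol = 0.0090378 mol.
From the equation the HCl:NH4Cl mole ratio is 1:1, so n(NH4Cl) = 0.0090378 × 1/1 = 0.0090378 mol.
Mass of NH4Cl = 0.0090378 mol × 53.492 g/mol = 0.48345 g.

0.4834 g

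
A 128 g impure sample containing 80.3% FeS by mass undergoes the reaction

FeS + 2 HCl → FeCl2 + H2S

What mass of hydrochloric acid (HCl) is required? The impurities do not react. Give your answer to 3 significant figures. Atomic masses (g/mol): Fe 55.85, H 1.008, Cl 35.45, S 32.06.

Mass of pure FeS = 128 g × 0.803 = 102.8 g.
M(FeS) = 55.85 + 32.06 = 87.91 g/mol.
M(HCl) = 1.008 + 35.45 = 36.458 g/mol.
n(FeS) = 102.8 g / 87.91 g/mol = 1.169 mol.
From the equation the FeS:HCl mole ratio is 1:2, so n(HCl) = 1.169 × 2/1 = 2.338 mol.
Mass of HCl = 2.338 mol × 36.458 g/mol = 85.25 g.

85.3 g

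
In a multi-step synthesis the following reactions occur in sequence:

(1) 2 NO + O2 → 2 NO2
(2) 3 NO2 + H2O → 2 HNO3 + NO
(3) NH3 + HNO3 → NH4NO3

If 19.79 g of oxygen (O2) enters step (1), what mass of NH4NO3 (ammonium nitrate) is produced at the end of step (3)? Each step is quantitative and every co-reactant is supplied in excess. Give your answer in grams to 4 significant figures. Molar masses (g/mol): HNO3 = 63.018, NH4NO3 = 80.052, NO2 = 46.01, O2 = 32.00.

66.01 g

n(O2) = 19.79 / 32.00 = 0.61844 mol.
Reaction (1): O2→NO2 ratio 1:2 ⇒ n(NO2) = 1.2369 mol.
Reaction (2): NO2→HNO3 ratio 3:2 ⇒ n(HNO3) = 0.82458 mol.
Reaction (3): HNO3→NH4NO3 ratio 1:1 ⇒ n(NH4NO3) = 0.82458 mol.
Mass of NH4NO3 = 0.82458 × 80.052 = 66.010 g.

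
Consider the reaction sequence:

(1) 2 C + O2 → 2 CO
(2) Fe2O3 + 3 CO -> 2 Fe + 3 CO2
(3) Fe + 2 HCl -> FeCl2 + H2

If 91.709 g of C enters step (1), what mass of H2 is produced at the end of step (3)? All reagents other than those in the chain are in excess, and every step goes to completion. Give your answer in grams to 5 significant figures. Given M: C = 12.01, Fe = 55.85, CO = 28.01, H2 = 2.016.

n(C) = 91.709 / 12.01 = 7.63605 mol.
Reaction (1): C→CO ratio 2:2 ⇒ n(CO) = 7.63605 mol.
Reaction (2): CO→Fe ratio 3:2 ⇒ n(Fe) = 5.09070 mol.
Reaction (3): Fe→H2 ratio 1:1 ⇒ n(H2) = 5.09070 mol.
Mass of H2 = 5.09070 × 2.016 = 10.2629 g.

10.263 g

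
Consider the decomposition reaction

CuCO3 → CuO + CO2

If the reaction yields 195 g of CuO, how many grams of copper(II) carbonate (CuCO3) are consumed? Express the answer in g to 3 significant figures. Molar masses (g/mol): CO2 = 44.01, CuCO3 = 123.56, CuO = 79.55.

n(CuO) = 195.0 g / 79.55 g/mol = 2.451 mol.
From the equation the CuO:CuCO3 mole ratio is 1:1, so n(CuCO3) = 2.451 × 1/1 = 2.451 mol.
Mass of CuCO3 = 2.451 mol × 123.56 g/mol = 302.9 g.

303 g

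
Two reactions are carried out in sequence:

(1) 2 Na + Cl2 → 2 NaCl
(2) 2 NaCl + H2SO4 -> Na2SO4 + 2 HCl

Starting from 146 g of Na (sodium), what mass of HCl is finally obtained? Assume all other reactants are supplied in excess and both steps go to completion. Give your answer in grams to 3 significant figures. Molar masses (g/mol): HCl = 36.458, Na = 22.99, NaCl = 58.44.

232 g

n(Na) = 146.0 / 22.99 = 6.351 mol.
Step 1 gives a 2:2 ratio of Na to NaCl, so n(NaCl) = 6.351 mol.
In step 2 the NaCl:HCl ratio is 2:2, so n(HCl) = 6.351 mol.
Mass of HCl = 6.351 × 36.458 = 231.5 g.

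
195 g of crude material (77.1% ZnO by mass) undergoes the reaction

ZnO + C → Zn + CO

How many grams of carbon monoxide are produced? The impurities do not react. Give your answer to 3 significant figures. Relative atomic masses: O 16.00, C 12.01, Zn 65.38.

Mass of pure ZnO = 195 g × 0.771 = 150.3 g.
M(ZnO) = 65.38 + 16.00 = 81.38 g/mol.
M(CO) = 12.01 + 16.00 = 28.01 g/mol.
n(ZnO) = 150.3 g / 81.38 g/mol = 1.847 mol.
From the equation the ZnO:CO mole ratio is 1:1, so n(CO) = 1.847 × 1/1 = 1.847 mol.
Mass of CO = 1.847 mol × 28.01 g/mol = 51.75 g.

51.7 g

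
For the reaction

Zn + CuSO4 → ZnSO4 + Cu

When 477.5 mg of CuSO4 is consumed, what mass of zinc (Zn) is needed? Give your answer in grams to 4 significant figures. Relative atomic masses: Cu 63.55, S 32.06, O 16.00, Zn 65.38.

M(CuSO4) = 63.55 + 32.06 + 4(16.00) = 159.61 g/mol.
M(Zn) = 65.38 g/mol.
Convert: 477.5 mg = 0.47750 g.
n(CuSO4) = 0.47750 g / 159.61 g/mol = 0.0029917 mol.
From the equation the CuSO4:Zn mole ratio is 1:1, so n(Zn) = 0.0029917 × 1/1 = 0.0029917 mol.
Mass of Zn = 0.0029917 mol × 65.38 g/mol = 0.19560 g.

0.1956 g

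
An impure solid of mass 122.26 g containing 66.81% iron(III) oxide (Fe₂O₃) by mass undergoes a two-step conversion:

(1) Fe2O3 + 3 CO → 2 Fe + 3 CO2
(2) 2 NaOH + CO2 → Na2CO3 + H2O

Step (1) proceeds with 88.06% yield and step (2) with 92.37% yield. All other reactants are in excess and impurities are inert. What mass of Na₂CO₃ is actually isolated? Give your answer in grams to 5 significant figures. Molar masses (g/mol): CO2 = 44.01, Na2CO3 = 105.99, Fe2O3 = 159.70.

Pure Fe2O3 = 122.26 × 0.6681 = 81.6819 g.
n(Fe2O3) = 81.6819 / 159.70 = 0.511471 mol.
Step 1 (Fe2O3:CO2 = 1:3): theoretical n(CO2) = 1.53441 mol; at 88.06% yield, n(CO2) = 1.35120 mol.
Step 2 (CO2:Na2CO3 = 1:1): theoretical n(Na2CO3) = 1.35120 mol, so theoretical mass = 1.35120 × 105.99 = 143.214 g.
At 92.37% yield, actual mass of Na2CO3 = 143.214 × 0.9237 = 132.287 g.

132.29 g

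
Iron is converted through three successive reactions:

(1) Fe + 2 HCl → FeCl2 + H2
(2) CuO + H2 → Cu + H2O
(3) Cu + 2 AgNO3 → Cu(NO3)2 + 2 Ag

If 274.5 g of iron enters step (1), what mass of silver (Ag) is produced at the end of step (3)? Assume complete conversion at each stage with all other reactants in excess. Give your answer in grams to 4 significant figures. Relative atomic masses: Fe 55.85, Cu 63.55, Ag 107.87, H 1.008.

M(Fe) = 55.85 g/mol.
M(Ag) = 107.87 g/mol.
n(Fe) = 274.5 / 55.85 = 4.9150 mol.
Reaction (1): Fe→H2 ratio 1:1 ⇒ n(H2) = 4.9150 mol.
Reaction (2): H2→Cu ratio 1:1 ⇒ n(Cu) = 4.9150 mol.
Reaction (3): Cu→Ag ratio 1:2 ⇒ n(Ag) = 9.8299 mol.
Mass of Ag = 9.8299 × 107.87 = 1060.4 g.

1060 g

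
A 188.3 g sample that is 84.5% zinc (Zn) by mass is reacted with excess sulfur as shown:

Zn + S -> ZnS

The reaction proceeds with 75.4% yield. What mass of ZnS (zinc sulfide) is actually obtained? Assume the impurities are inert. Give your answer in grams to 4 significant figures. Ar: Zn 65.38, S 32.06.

Pure Zn available = 188.3 g × 0.845 = 159.11 g.
M(Zn) = 65.38 g/mol.
M(ZnS) = 65.38 + 32.06 = 97.44 g/mol.
n(Zn) = 159.11 g / 65.38 g/mol = 2.4337 mol.
From the equation the Zn:ZnS mole ratio is 1:1, so n(ZnS) = 2.4337 × 1/1 = 2.4337 mol.
Mass of ZnS = 2.4337 mol × 97.44 g/mol = 237.14 g.
Actual mass collected = 237.14 g × 0.754 = 178.80 g.

178.8 g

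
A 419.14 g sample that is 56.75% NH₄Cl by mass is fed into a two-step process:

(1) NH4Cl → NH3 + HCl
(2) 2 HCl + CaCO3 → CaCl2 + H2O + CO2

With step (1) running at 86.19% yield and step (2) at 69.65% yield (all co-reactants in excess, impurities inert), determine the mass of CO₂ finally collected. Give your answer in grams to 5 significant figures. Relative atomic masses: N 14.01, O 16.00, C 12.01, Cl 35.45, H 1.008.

58.740 g

Pure NH4Cl = 419.14 × 0.5675 = 237.862 g.
M(NH4Cl) = 14.01 + 4(1.008) + 35.45 = 53.492 g/mol.
M(CO2) = 12.01 + 2(16.00) = 44.01 g/mol.
n(NH4Cl) = 237.862 / 53.492 = 4.44668 mol.
Step 1 (NH4Cl:HCl = 1:1): theoretical n(HCl) = 4.44668 mol; at 86.19% yield, n(HCl) = 3.83260 mol.
Step 2 (HCl:CO2 = 2:1): theoretical n(CO2) = 1.91630 mol, so theoretical mass = 1.91630 × 44.01 = 84.3363 g.
At 69.65% yield, actual mass of CO2 = 84.3363 × 0.6965 = 58.7402 g.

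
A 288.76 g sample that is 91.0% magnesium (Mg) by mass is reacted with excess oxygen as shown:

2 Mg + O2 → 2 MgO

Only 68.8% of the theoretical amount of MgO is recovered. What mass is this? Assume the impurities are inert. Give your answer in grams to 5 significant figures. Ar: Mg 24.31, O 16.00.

Pure Mg available = 288.76 g × 0.910 = 262.772 g.
M(Mg) = 24.31 g/mol.
M(MgO) = 24.31 + 16.00 = 40.31 g/mol.
n(Mg) = 262.772 g / 24.31 g/mol = 10.8092 mol.
From the equation the Mg:MgO mole ratio is 2:2, so n(MgO) = 10.8092 × 2/2 = 10.8092 mol.
Mass of MgO = 10.8092 mol × 40.31 g/mol = 435.719 g.
Actual mass collected = 435.719 g × 0.688 = 299.775 g.

299.77 g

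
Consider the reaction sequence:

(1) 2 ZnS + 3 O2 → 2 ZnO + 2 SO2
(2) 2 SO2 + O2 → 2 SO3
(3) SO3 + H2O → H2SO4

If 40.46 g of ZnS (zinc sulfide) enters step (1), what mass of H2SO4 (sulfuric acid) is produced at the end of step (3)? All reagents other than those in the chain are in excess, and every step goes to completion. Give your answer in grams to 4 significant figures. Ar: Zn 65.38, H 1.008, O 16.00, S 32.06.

M(ZnS) = 65.38 + 32.06 = 97.44 g/mol.
M(H2SO4) = 2(1.008) + 32.06 + 4(16.00) = 98.076 g/mol.
n(ZnS) = 40.46 / 97.44 = 0.41523 mol.
Reaction (1): ZnS→SO2 ratio 2:2 ⇒ n(SO2) = 0.41523 mol.
Reaction (2): SO2→SO3 ratio 2:2 ⇒ n(SO3) = 0.41523 mol.
Reaction (3): SO3→H2SO4 ratio 1:1 ⇒ n(H2SO4) = 0.41523 mol.
Mass of H2SO4 = 0.41523 × 98.076 = 40.724 g.

40.72 g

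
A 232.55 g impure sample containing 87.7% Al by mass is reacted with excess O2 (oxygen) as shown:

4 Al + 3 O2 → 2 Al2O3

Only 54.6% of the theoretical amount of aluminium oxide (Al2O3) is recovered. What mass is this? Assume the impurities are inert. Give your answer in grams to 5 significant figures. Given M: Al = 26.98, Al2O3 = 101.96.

210.41 g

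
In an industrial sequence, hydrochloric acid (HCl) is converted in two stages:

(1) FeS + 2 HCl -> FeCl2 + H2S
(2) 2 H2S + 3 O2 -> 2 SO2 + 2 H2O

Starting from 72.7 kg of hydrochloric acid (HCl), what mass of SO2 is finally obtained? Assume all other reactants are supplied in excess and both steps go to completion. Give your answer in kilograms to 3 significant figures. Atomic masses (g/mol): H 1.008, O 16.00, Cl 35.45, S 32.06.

63.9 kg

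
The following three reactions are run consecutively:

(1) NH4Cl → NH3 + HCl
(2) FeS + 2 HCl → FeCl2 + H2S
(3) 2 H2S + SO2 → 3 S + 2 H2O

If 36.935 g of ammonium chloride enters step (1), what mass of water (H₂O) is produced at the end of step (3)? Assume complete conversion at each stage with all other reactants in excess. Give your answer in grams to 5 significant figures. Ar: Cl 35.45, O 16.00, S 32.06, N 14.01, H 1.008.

M(NH4Cl) = 14.01 + 4(1.008) + 35.45 = 53.492 g/mol.
M(H2O) = 2(1.008) + 16.00 = 18.016 g/mol.
n(NH4Cl) = 36.935 / 53.492 = 0.690477 mol.
Reaction (1): NH4Cl→HCl ratio 1:1 ⇒ n(HCl) = 0.690477 mol.
Reaction (2): HCl→H2S ratio 2:1 ⇒ n(H2S) = 0.345239 mol.
Reaction (3): H2S→H2O ratio 2:2 ⇒ n(H2O) = 0.345239 mol.
Mass of H2O = 0.345239 × 18.016 = 6.21982 g.

6.2198 g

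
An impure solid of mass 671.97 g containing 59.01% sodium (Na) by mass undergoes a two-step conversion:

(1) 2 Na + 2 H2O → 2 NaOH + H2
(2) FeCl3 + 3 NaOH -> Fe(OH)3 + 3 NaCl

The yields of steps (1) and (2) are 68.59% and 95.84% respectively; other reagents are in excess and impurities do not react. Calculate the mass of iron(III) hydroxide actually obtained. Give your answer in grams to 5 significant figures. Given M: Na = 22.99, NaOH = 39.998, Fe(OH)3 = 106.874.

403.92 g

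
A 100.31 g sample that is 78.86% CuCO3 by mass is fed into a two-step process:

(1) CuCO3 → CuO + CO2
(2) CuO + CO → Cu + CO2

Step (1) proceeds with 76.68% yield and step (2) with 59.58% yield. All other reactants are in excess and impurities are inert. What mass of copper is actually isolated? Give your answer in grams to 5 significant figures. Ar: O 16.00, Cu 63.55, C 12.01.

18.588 g

Pure CuCO3 = 100.31 × 0.7886 = 79.1045 g.
M(CuCO3) = 63.55 + 12.01 + 3(16.00) = 123.56 g/mol.
M(Cu) = 63.55 g/mol.
n(CuCO3) = 79.1045 / 123.56 = 0.640211 mol.
Step 1 (CuCO3:CuO = 1:1): theoretical n(CuO) = 0.640211 mol; at 76.68% yield, n(CuO) = 0.490914 mol.
Step 2 (CuO:Cu = 1:1): theoretical n(Cu) = 0.490914 mol, so theoretical mass = 0.490914 × 63.55 = 31.1976 g.
At 59.58% yield, actual mass of Cu = 31.1976 × 0.5958 = 18.5875 g.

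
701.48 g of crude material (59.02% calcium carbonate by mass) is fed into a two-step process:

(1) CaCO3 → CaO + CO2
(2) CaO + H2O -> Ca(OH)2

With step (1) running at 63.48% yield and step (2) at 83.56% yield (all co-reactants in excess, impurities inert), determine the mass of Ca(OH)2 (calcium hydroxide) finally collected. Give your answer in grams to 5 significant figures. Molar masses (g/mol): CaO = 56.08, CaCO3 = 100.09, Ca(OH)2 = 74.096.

162.58 g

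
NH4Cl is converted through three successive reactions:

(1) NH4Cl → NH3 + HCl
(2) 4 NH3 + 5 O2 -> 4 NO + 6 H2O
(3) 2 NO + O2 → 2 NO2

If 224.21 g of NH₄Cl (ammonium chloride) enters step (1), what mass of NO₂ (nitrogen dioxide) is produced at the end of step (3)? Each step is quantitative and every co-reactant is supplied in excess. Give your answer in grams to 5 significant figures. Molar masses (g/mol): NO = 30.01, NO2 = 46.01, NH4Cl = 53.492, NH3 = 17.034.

n(NH4Cl) = 224.21 / 53.492 = 4.19147 mol.
Reaction (1): NH4Cl→NH3 ratio 1:1 ⇒ n(NH3) = 4.19147 mol.
Reaction (2): NH3→NO ratio 4:4 ⇒ n(NO) = 4.19147 mol.
Reaction (3): NO→NO2 ratio 2:2 ⇒ n(NO2) = 4.19147 mol.
Mass of NO2 = 4.19147 × 46.01 = 192.849 g.

192.85 g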